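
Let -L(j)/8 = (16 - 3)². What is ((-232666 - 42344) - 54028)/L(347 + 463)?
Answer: 164519/676 ≈ 243.37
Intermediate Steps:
L(j) = -1352 (L(j) = -8*(16 - 3)² = -8*13² = -8*169 = -1352)
((-232666 - 42344) - 54028)/L(347 + 463) = ((-232666 - 42344) - 54028)/(-1352) = (-275010 - 54028)*(-1/1352) = -329038*(-1/1352) = 164519/676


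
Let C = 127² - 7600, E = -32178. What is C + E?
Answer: -23649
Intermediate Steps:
C = 8529 (C = 16129 - 7600 = 8529)
C + E = 8529 - 32178 = -23649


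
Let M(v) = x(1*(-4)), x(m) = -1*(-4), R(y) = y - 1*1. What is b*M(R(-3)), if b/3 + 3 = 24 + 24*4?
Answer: 1404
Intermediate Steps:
b = 351 (b = -9 + 3*(24 + 24*4) = -9 + 3*(24 + 96) = -9 + 3*120 = -9 + 360 = 351)
R(y) = -1 + y (R(y) = y - 1 = -1 + y)
x(m) = 4
M(v) = 4
b*M(R(-3)) = 351*4 = 1404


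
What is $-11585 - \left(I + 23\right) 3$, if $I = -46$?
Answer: $-11516$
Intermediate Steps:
$-11585 - \left(I + 23\right) 3 = -11585 - \left(-46 + 23\right) 3 = -11585 - \left(-23\right) 3 = -11585 - -69 = -11585 + 69 = -11516$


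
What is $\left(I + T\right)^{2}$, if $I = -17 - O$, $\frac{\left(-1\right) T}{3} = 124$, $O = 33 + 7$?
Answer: $184041$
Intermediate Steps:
$O = 40$
$T = -372$ ($T = \left(-3\right) 124 = -372$)
$I = -57$ ($I = -17 - 40 = -57$)
$\left(I + T\right)^{2} = \left(-57 - 372\right)^{2} = \left(-429\right)^{2} = 184041$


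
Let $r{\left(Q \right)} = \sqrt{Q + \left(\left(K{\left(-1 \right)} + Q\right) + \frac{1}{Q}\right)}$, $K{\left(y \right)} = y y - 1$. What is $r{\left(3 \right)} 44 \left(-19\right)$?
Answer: $- \frac{836 \sqrt{57}}{3} \approx -2103.9$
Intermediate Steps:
$K{\left(y \right)} = -1 + y^{2}$ ($K{\left(y \right)} = y^{2} - 1 = -1 + y^{2}$)
$r{\left(Q \right)} = \sqrt{\frac{1}{Q} + 2 Q}$ ($r{\left(Q \right)} = \sqrt{Q + \left(\left(\left(-1 + \left(-1\right)^{2}\right) + Q\right) + \frac{1}{Q}\right)} = \sqrt{Q + \left(\left(\left(-1 + 1\right) + Q\right) + \frac{1}{Q}\right)} = \sqrt{Q + \left(\left(0 + Q\right) + \frac{1}{Q}\right)} = \sqrt{Q + \left(Q + \frac{1}{Q}\right)} = \sqrt{\frac{1}{Q} + 2 Q}$)
$r{\left(3 \right)} 44 \left(-19\right) = \sqrt{\frac{1}{3} + 2 \cdot 3} \cdot 44 \left(-19\right) = \sqrt{\frac{1}{3} + 6} \cdot 44 \left(-19\right) = \sqrt{\frac{19}{3}} \cdot 44 \left(-19\right) = \frac{\sqrt{57}}{3} \cdot 44 \left(-19\right) = \frac{44 \sqrt{57}}{3} \left(-19\right) = - \frac{836 \sqrt{57}}{3}$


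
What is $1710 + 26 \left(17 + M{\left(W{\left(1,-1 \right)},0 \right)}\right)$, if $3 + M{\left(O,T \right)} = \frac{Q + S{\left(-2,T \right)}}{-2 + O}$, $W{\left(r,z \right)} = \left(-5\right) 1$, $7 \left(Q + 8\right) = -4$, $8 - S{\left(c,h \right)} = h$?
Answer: $\frac{101730}{49} \approx 2076.1$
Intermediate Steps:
$S{\left(c,h \right)} = 8 - h$
$Q = - \frac{60}{7}$ ($Q = -8 + \frac{1}{7} \left(-4\right) = -8 - \frac{4}{7} = - \frac{60}{7} \approx -8.5714$)
$W{\left(r,z \right)} = -5$
$M{\left(O,T \right)} = -3 + \frac{- \frac{4}{7} - T}{-2 + O}$ ($M{\left(O,T \right)} = -3 + \frac{- \frac{60}{7} - \left(-8 + T\right)}{-2 + O} = -3 + \frac{- \frac{4}{7} - T}{-2 + O}$)
$1710 + 26 \left(17 + M{\left(W{\left(1,-1 \right)},0 \right)}\right) = 1710 + 26 \left(17 + \frac{\frac{38}{7} - 0 - -15}{-2 - 5}\right) = 1710 + 26 \left(17 + \frac{\frac{38}{7} + 0 + 15}{-7}\right) = 1710 + 26 \left(17 - \frac{143}{49}\right) = 1710 + 26 \cdot \frac{690}{49} = 1710 + \frac{17940}{49} = \frac{101730}{49}$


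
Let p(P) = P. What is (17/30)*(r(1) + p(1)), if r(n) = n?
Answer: 17/15 ≈ 1.1333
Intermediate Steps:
(17/30)*(r(1) + p(1)) = (17/30)*(1 + 1) = (17*(1/30))*2 = (17/30)*2 = 17/15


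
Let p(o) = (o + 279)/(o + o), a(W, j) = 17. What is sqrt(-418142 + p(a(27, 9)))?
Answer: 11*I*sqrt(998682)/17 ≈ 646.63*I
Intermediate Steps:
p(o) = (279 + o)/(2*o) (p(o) = (279 + o)/((2*o)) = (279 + o)*(1/(2*o)) = (279 + o)/(2*o))
sqrt(-418142 + p(a(27, 9))) = sqrt(-418142 + (1/2)*(279 + 17)/17) = sqrt(-418142 + (1/2)*(1/17)*296) = sqrt(-418142 + 148/17) = sqrt(-7108266/17) = 11*I*sqrt(998682)/17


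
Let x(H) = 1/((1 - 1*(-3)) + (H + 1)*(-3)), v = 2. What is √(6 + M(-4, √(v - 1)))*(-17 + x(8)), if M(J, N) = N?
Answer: -392*√7/23 ≈ -45.093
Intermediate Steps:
x(H) = 1/(1 - 3*H) (x(H) = 1/((1 + 3) + (1 + H)*(-3)) = 1/(4 + (-3 - 3*H)) = 1/(1 - 3*H))
√(6 + M(-4, √(v - 1)))*(-17 + x(8)) = √(6 + √(2 - 1))*(-17 - 1/(-1 + 3*8)) = √(6 + √1)*(-17 - 1/(-1 + 24)) = √(6 + 1)*(-17 - 1/23) = √7*(-17 - 1*1/23) = √7*(-17 - 1/23) = √7*(-392/23) = -392*√7/23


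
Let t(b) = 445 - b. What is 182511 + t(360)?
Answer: 182596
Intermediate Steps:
182511 + t(360) = 182511 + (445 - 1*360) = 182511 + (445 - 360) = 182511 + 85 = 182596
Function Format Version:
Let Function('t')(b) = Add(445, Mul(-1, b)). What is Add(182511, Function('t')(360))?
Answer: 182596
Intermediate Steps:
Add(182511, Function('t')(360)) = Add(182511, Add(445, Mul(-1, 360))) = Add(182511, Add(445, -360)) = Add(182511, 85) = 182596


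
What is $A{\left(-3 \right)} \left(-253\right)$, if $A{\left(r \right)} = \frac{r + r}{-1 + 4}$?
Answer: $506$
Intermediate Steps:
$A{\left(r \right)} = \frac{2 r}{3}$
$A{\left(-3 \right)} \left(-253\right) = \frac{2}{3} \left(-3\right) \left(-253\right) = \left(-2\right) \left(-253\right) = 506$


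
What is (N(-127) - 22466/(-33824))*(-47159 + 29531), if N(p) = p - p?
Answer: -49503831/4228 ≈ -11709.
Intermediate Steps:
N(p) = 0
(N(-127) - 22466/(-33824))*(-47159 + 29531) = (0 - 22466/(-33824))*(-47159 + 29531) = (0 - 22466*(-1/33824))*(-17628) = (0 + 11233/16912)*(-17628) = (11233/16912)*(-17628) = -49503831/4228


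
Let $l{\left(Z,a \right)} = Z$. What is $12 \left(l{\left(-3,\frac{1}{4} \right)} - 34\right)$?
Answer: $-444$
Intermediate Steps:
$12 \left(l{\left(-3,\frac{1}{4} \right)} - 34\right) = 12 \left(-3 - 34\right) = 12 \left(-37\right) = -444$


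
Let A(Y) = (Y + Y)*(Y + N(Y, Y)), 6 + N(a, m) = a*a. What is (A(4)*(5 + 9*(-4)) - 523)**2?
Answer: 15960025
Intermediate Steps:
N(a, m) = -6 + a**2 (N(a, m) = -6 + a*a = -6 + a**2)
A(Y) = 2*Y*(-6 + Y + Y**2) (A(Y) = (Y + Y)*(Y + (-6 + Y**2)) = (2*Y)*(-6 + Y + Y**2) = 2*Y*(-6 + Y + Y**2))
(A(4)*(5 + 9*(-4)) - 523)**2 = ((2*4*(-6 + 4 + 4**2))*(5 + 9*(-4)) - 523)**2 = ((2*4*(-6 + 4 + 16))*(5 - 36) - 523)**2 = ((2*4*14)*(-31) - 523)**2 = (112*(-31) - 523)**2 = (-3472 - 523)**2 = (-3995)**2 = 15960025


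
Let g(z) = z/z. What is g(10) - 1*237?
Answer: -236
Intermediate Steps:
g(z) = 1
g(10) - 1*237 = 1 - 1*237 = 1 - 237 = -236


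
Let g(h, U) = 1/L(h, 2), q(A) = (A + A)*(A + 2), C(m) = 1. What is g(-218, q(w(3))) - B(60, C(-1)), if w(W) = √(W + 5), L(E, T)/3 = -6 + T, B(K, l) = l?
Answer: -13/12 ≈ -1.0833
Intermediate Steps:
L(E, T) = -18 + 3*T (L(E, T) = 3*(-6 + T) = -18 + 3*T)
w(W) = √(5 + W)
q(A) = 2*A*(2 + A) (q(A) = (2*A)*(2 + A) = 2*A*(2 + A))
g(h, U) = -1/12 (g(h, U) = 1/(-18 + 3*2) = 1/(-18 + 6) = 1/(-12) = -1/12)
g(-218, q(w(3))) - B(60, C(-1)) = -1/12 - 1*1 = -1/12 - 1 = -13/12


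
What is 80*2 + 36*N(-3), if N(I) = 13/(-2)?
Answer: -74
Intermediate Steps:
N(I) = -13/2 (N(I) = 13*(-½) = -13/2)
80*2 + 36*N(-3) = 80*2 + 36*(-13/2) = 160 - 234 = -74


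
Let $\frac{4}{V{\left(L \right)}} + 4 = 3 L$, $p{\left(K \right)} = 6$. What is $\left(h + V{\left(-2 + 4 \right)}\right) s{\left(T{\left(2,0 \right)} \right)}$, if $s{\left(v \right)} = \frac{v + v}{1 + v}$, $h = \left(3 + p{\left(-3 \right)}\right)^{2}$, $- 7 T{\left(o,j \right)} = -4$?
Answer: $\frac{664}{11} \approx 60.364$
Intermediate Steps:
$T{\left(o,j \right)} = \frac{4}{7}$ ($T{\left(o,j \right)} = \left(- \frac{1}{7}\right) \left(-4\right) = \frac{4}{7}$)
$V{\left(L \right)} = \frac{4}{-4 + 3 L}$
$h = 81$ ($h = \left(3 + 6\right)^{2} = 9^{2} = 81$)
$s{\left(v \right)} = \frac{2 v}{1 + v}$
$\left(h + V{\left(-2 + 4 \right)}\right) s{\left(T{\left(2,0 \right)} \right)} = \left(81 + \frac{4}{-4 + 3 \left(-2 + 4\right)}\right) 2 \cdot \frac{4}{7} \frac{1}{1 + \frac{4}{7}} = \left(81 + \frac{4}{-4 + 3 \cdot 2}\right) 2 \cdot \frac{4}{7} \frac{1}{\frac{11}{7}} = \left(81 + \frac{4}{-4 + 6}\right) 2 \cdot \frac{4}{7} \cdot \frac{7}{11} = \left(81 + \frac{4}{2}\right) \frac{8}{11} = \left(81 + 4 \cdot \frac{1}{2}\right) \frac{8}{11} = \left(81 + 2\right) \frac{8}{11} = 83 \cdot \frac{8}{11} = \frac{664}{11}$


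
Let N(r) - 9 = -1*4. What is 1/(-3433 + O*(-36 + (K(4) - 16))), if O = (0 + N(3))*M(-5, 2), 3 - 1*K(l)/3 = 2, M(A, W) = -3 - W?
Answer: -1/2208 ≈ -0.00045290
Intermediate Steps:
K(l) = 3 (K(l) = 9 - 3*2 = 9 - 6 = 3)
N(r) = 5 (N(r) = 9 - 1*4 = 9 - 4 = 5)
O = -25 (O = (0 + 5)*(-3 - 1*2) = 5*(-3 - 2) = 5*(-5) = -25)
1/(-3433 + O*(-36 + (K(4) - 16))) = 1/(-3433 - 25*(-36 + (3 - 16))) = 1/(-3433 - 25*(-36 - 13)) = 1/(-3433 - 25*(-49)) = 1/(-3433 + 1225) = 1/(-2208) = -1/2208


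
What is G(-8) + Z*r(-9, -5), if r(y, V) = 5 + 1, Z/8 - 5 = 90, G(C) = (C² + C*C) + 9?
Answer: 4697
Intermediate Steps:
G(C) = 9 + 2*C² (G(C) = (C² + C²) + 9 = 2*C² + 9 = 9 + 2*C²)
Z = 760 (Z = 40 + 8*90 = 40 + 720 = 760)
r(y, V) = 6
G(-8) + Z*r(-9, -5) = (9 + 2*(-8)²) + 760*6 = (9 + 2*64) + 4560 = (9 + 128) + 4560 = 137 + 4560 = 4697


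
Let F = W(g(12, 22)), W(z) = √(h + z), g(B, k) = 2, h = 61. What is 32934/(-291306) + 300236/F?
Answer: -5489/48551 + 300236*√7/21 ≈ 37826.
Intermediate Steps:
W(z) = √(61 + z)
F = 3*√7 (F = √(61 + 2) = √63 = 3*√7 ≈ 7.9373)
32934/(-291306) + 300236/F = 32934/(-291306) + 300236/((3*√7)) = 32934*(-1/291306) + 300236*(√7/21) = -5489/48551 + 300236*√7/21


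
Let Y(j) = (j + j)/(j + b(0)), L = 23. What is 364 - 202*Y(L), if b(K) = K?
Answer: -40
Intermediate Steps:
Y(j) = 2 (Y(j) = (j + j)/(j + 0) = (2*j)/j = 2)
364 - 202*Y(L) = 364 - 202*2 = 364 - 404 = -40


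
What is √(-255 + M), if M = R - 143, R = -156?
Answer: I*√554 ≈ 23.537*I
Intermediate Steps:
M = -299 (M = -156 - 143 = -299)
√(-255 + M) = √(-255 - 299) = √(-554) = I*√554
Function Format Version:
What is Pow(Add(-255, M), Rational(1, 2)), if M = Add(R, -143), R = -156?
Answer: Mul(I, Pow(554, Rational(1, 2))) ≈ Mul(23.537, I)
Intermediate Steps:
M = -299 (M = Add(-156, -143) = -299)
Pow(Add(-255, M), Rational(1, 2)) = Pow(Add(-255, -299), Rational(1, 2)) = Pow(-554, Rational(1, 2)) = Mul(I, Pow(554, Rational(1, 2)))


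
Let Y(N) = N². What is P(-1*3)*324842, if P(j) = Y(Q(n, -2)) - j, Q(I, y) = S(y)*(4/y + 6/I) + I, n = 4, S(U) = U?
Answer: 9095576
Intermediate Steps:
Q(I, y) = I + y*(4/y + 6/I) (Q(I, y) = y*(4/y + 6/I) + I = I + y*(4/y + 6/I))
P(j) = 25 - j (P(j) = (4 + 4 + 6*(-2)/4)² - j = (4 + 4 + 6*(-2)*(¼))² - j = (4 + 4 - 3)² - j = 5² - j = 25 - j)
P(-1*3)*324842 = (25 - (-1)*3)*324842 = (25 - 1*(-3))*324842 = (25 + 3)*324842 = 28*324842 = 9095576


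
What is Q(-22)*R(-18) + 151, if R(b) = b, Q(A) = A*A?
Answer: -8561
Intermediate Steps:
Q(A) = A²
Q(-22)*R(-18) + 151 = (-22)²*(-18) + 151 = 484*(-18) + 151 = -8712 + 151 = -8561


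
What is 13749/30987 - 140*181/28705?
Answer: -26036369/59298789 ≈ -0.43907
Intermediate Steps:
13749/30987 - 140*181/28705 = 13749*(1/30987) - 25340*1/28705 = 4583/10329 - 5068/5741 = -26036369/59298789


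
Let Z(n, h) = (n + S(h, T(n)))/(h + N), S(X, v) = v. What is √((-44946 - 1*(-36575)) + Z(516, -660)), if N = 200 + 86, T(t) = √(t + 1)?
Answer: √(-1171094980 - 374*√517)/374 ≈ 91.501*I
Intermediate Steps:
T(t) = √(1 + t)
N = 286
Z(n, h) = (n + √(1 + n))/(286 + h) (Z(n, h) = (n + √(1 + n))/(h + 286) = (n + √(1 + n))/(286 + h))
√((-44946 - 1*(-36575)) + Z(516, -660)) = √((-44946 - 1*(-36575)) + (516 + √(1 + 516))/(286 - 660)) = √((-44946 + 36575) + (516 + √517)/(-374)) = √(-8371 - (516 + √517)/374) = √(-8371 + (-258/187 - √517/374)) = √(-1565635/187 - √517/374)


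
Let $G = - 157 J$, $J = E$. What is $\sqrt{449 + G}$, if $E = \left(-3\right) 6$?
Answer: $5 \sqrt{131} \approx 57.228$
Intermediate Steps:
$E = -18$
$J = -18$
$G = 2826$ ($G = \left(-157\right) \left(-18\right) = 2826$)
$\sqrt{449 + G} = \sqrt{449 + 2826} = \sqrt{3275} = 5 \sqrt{131}$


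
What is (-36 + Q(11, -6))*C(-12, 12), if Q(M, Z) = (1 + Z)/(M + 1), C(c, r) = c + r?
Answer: 0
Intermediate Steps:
Q(M, Z) = (1 + Z)/(1 + M)
(-36 + Q(11, -6))*C(-12, 12) = (-36 + (1 - 6)/(1 + 11))*(-12 + 12) = (-36 - 5/12)*0 = -437/12*0 = 0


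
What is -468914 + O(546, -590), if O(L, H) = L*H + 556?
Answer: -790498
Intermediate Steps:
O(L, H) = 556 + H*L (O(L, H) = H*L + 556 = 556 + H*L)
-468914 + O(546, -590) = -468914 + (556 - 590*546) = -468914 + (556 - 322140) = -468914 - 321584 = -790498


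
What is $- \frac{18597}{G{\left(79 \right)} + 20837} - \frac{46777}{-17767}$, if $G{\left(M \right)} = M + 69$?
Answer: $\frac{217067482}{124280165} \approx 1.7466$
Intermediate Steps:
$G{\left(M \right)} = 69 + M$
$- \frac{18597}{G{\left(79 \right)} + 20837} - \frac{46777}{-17767} = - \frac{18597}{\left(69 + 79\right) + 20837} - \frac{46777}{-17767} = - \frac{18597}{148 + 20837} - - \frac{46777}{17767} = - \frac{18597}{20985} + \frac{46777}{17767} = \left(-18597\right) \frac{1}{20985} + \frac{46777}{17767} = - \frac{6199}{6995} + \frac{46777}{17767} = \frac{217067482}{124280165}$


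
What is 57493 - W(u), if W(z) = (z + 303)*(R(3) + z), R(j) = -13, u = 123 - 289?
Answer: 82016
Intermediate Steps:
u = -166
W(z) = (-13 + z)*(303 + z) (W(z) = (z + 303)*(-13 + z) = (303 + z)*(-13 + z) = (-13 + z)*(303 + z))
57493 - W(u) = 57493 - (-3939 + (-166)**2 + 290*(-166)) = 57493 - (-3939 + 27556 - 48140) = 57493 - 1*(-24523) = 57493 + 24523 = 82016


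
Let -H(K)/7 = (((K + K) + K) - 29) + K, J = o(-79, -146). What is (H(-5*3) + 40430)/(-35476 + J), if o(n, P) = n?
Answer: -41053/35555 ≈ -1.1546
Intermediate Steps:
J = -79
H(K) = 203 - 28*K (H(K) = -7*((((K + K) + K) - 29) + K) = -7*(((2*K + K) - 29) + K) = -7*((3*K - 29) + K) = -7*((-29 + 3*K) + K) = -7*(-29 + 4*K) = 203 - 28*K)
(H(-5*3) + 40430)/(-35476 + J) = ((203 - (-140)*3) + 40430)/(-35476 - 79) = ((203 - 28*(-15)) + 40430)/(-35555) = ((203 + 420) + 40430)*(-1/35555) = (623 + 40430)*(-1/35555) = 41053*(-1/35555) = -41053/35555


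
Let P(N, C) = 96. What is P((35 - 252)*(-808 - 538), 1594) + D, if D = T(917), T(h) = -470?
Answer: -374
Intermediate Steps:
D = -470
P((35 - 252)*(-808 - 538), 1594) + D = 96 - 470 = -374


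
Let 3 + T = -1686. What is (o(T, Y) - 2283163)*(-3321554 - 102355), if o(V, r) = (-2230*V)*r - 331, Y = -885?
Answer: 11420823195796596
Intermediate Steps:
T = -1689 (T = -3 - 1686 = -1689)
o(V, r) = -331 - 2230*V*r (o(V, r) = -2230*V*r - 331 = -331 - 2230*V*r)
(o(T, Y) - 2283163)*(-3321554 - 102355) = ((-331 - 2230*(-1689)*(-885)) - 2283163)*(-3321554 - 102355) = ((-331 - 3333325950) - 2283163)*(-3423909) = (-3333326281 - 2283163)*(-3423909) = -3335609444*(-3423909) = 11420823195796596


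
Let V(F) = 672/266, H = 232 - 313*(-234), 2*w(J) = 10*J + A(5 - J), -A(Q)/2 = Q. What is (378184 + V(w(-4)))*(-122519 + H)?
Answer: -352415005480/19 ≈ -1.8548e+10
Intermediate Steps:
A(Q) = -2*Q
w(J) = -5 + 6*J (w(J) = (10*J - 2*(5 - J))/2 = (10*J + (-10 + 2*J))/2 = (-10 + 12*J)/2 = -5 + 6*J)
H = 73474 (H = 232 + 73242 = 73474)
V(F) = 48/19 (V(F) = 672*(1/266) = 48/19)
(378184 + V(w(-4)))*(-122519 + H) = (378184 + 48/19)*(-122519 + 73474) = (7185544/19)*(-49045) = -352415005480/19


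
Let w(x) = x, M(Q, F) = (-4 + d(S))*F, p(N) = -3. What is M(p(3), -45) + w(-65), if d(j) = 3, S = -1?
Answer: -20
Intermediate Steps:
M(Q, F) = -F (M(Q, F) = (-4 + 3)*F = -F)
M(p(3), -45) + w(-65) = -1*(-45) - 65 = 45 - 65 = -20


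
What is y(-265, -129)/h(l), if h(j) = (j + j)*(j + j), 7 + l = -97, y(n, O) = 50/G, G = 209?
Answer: 25/4521088 ≈ 5.5296e-6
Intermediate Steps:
y(n, O) = 50/209
l = -104 (l = -7 - 97 = -104)
h(j) = 4*j**2 (h(j) = (2*j)*(2*j) = 4*j**2)
y(-265, -129)/h(l) = 50/(209*((4*(-104)**2))) = 50/(209*((4*10816))) = (50/209)/43264 = (50/209)*(1/43264) = 25/4521088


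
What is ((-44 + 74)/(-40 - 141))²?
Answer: 900/32761 ≈ 0.027472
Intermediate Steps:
((-44 + 74)/(-40 - 141))² = (30/(-181))² = (30*(-1/181))² = (-30/181)² = 900/32761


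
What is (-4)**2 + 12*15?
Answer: 196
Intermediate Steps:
(-4)**2 + 12*15 = 16 + 180 = 196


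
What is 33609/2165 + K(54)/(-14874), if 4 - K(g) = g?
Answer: 250004258/16101105 ≈ 15.527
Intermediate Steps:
K(g) = 4 - g
33609/2165 + K(54)/(-14874) = 33609/2165 + (4 - 1*54)/(-14874) = 33609*(1/2165) + (4 - 54)*(-1/14874) = 33609/2165 - 50*(-1/14874) = 33609/2165 + 25/7437 = 250004258/16101105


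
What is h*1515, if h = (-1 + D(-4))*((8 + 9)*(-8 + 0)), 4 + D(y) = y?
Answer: 1854360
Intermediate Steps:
D(y) = -4 + y
h = 1224 (h = (-1 + (-4 - 4))*((8 + 9)*(-8 + 0)) = (-1 - 8)*(17*(-8)) = -9*(-136) = 1224)
h*1515 = 1224*1515 = 1854360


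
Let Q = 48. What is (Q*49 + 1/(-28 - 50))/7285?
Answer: 36691/113646 ≈ 0.32285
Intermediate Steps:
(Q*49 + 1/(-28 - 50))/7285 = (48*49 + 1/(-28 - 50))/7285 = (2352 + 1/(-78))*(1/7285) = (2352 - 1/78)*(1/7285) = (183455/78)*(1/7285) = 36691/113646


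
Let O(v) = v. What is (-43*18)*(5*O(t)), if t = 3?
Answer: -11610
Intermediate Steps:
(-43*18)*(5*O(t)) = (-43*18)*(5*3) = -774*15 = -11610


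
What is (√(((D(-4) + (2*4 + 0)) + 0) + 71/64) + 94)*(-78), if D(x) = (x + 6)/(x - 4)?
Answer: -7332 - 351*√7/4 ≈ -7564.2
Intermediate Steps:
D(x) = (6 + x)/(-4 + x)
(√(((D(-4) + (2*4 + 0)) + 0) + 71/64) + 94)*(-78) = (√((((6 - 4)/(-4 - 4) + (2*4 + 0)) + 0) + 71/64) + 94)*(-78) = (√(((2/(-8) + (8 + 0)) + 0) + 71*(1/64)) + 94)*(-78) = (√(((-⅛*2 + 8) + 0) + 71/64) + 94)*(-78) = (√(((-¼ + 8) + 0) + 71/64) + 94)*(-78) = (√((31/4 + 0) + 71/64) + 94)*(-78) = (√(31/4 + 71/64) + 94)*(-78) = (√(567/64) + 94)*(-78) = (9*√7/8 + 94)*(-78) = (94 + 9*√7/8)*(-78) = -7332 - 351*√7/4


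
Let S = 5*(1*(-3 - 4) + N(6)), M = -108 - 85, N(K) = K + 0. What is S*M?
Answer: 965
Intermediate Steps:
N(K) = K
M = -193
S = -5 (S = 5*(1*(-3 - 4) + 6) = 5*(1*(-7) + 6) = 5*(-7 + 6) = 5*(-1) = -5)
S*M = -5*(-193) = 965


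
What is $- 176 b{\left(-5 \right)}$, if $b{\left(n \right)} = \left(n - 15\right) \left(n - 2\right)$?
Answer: $-24640$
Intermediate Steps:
$b{\left(n \right)} = \left(-15 + n\right) \left(-2 + n\right)$
$- 176 b{\left(-5 \right)} = - 176 \left(30 + \left(-5\right)^{2} - -85\right) = - 176 \left(30 + 25 + 85\right) = \left(-176\right) 140 = -24640$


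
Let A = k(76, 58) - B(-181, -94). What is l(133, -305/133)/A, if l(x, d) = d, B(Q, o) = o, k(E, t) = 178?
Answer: -305/36176 ≈ -0.0084310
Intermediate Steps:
A = 272 (A = 178 - 1*(-94) = 178 + 94 = 272)
l(133, -305/133)/A = -305/133/272 = -305*1/133*(1/272) = -305/133*1/272 = -305/36176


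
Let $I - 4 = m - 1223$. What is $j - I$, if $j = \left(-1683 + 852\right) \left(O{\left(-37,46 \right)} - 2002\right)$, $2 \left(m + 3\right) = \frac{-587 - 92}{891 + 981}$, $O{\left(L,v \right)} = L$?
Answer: $\frac{6348443143}{3744} \approx 1.6956 \cdot 10^{6}$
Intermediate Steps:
$m = - \frac{11911}{3744}$ ($m = -3 + \frac{\left(-587 - 92\right) \frac{1}{891 + 981}}{2} = -3 + \frac{\left(-679\right) \frac{1}{1872}}{2} = -3 + \frac{1}{2} \left(- \frac{679}{1872}\right) = -3 - \frac{679}{3744} = - \frac{11911}{3744} \approx -3.1814$)
$I = - \frac{4575847}{3744}$ ($I = 4 - \frac{4590823}{3744} = - \frac{4575847}{3744} \approx -1222.2$)
$j = 1694409$ ($j = \left(-1683 + 852\right) \left(-37 - 2002\right) = \left(-831\right) \left(-2039\right) = 1694409$)
$j - I = 1694409 - - \frac{4575847}{3744} = 1694409 + \frac{4575847}{3744} = \frac{6348443143}{3744}$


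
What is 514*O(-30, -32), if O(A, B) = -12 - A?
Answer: 9252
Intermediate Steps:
514*O(-30, -32) = 514*(-12 - 1*(-30)) = 514*(-12 + 30) = 514*18 = 9252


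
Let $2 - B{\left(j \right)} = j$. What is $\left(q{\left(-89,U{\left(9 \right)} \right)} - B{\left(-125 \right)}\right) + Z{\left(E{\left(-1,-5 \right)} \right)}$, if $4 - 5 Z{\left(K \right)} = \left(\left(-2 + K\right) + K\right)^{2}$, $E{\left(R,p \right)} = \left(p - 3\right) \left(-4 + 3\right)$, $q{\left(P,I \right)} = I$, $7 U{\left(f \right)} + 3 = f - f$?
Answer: $- \frac{5804}{35} \approx -165.83$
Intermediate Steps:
$U{\left(f \right)} = - \frac{3}{7}$ ($U{\left(f \right)} = - \frac{3}{7} + \frac{f - f}{7} = - \frac{3}{7} + \frac{1}{7} \cdot 0 = - \frac{3}{7} + 0 = - \frac{3}{7}$)
$B{\left(j \right)} = 2 - j$
$E{\left(R,p \right)} = 3 - p$ ($E{\left(R,p \right)} = \left(-3 + p\right) \left(-1\right) = 3 - p$)
$Z{\left(K \right)} = \frac{4}{5} - \frac{\left(-2 + 2 K\right)^{2}}{5}$ ($Z{\left(K \right)} = \frac{4}{5} - \frac{\left(\left(-2 + K\right) + K\right)^{2}}{5} = \frac{4}{5} - \frac{\left(-2 + 2 K\right)^{2}}{5}$)
$\left(q{\left(-89,U{\left(9 \right)} \right)} - B{\left(-125 \right)}\right) + Z{\left(E{\left(-1,-5 \right)} \right)} = \left(- \frac{3}{7} - \left(2 - -125\right)\right) + \frac{4 \left(3 - -5\right) \left(2 - \left(3 - -5\right)\right)}{5} = \left(- \frac{3}{7} - \left(2 + 125\right)\right) + \frac{4 \left(3 + 5\right) \left(2 - \left(3 + 5\right)\right)}{5} = \left(- \frac{3}{7} - 127\right) + \frac{4}{5} \cdot 8 \left(2 - 8\right) = - \frac{892}{7} + \frac{4}{5} \cdot 8 \left(-6\right) = - \frac{892}{7} - \frac{192}{5} = - \frac{5804}{35}$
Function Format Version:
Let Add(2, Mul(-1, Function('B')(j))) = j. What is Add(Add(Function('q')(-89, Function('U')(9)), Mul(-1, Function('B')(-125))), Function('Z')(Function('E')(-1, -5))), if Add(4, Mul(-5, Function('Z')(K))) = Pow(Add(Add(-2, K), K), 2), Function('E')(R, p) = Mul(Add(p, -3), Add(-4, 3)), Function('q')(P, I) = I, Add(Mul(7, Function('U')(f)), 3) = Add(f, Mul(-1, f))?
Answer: Rational(-5804, 35) ≈ -165.83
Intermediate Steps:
Function('U')(f) = Rational(-3, 7) (Function('U')(f) = Add(Rational(-3, 7), Mul(Rational(1, 7), Add(f, Mul(-1, f)))) = Add(Rational(-3, 7), Mul(Rational(1, 7), 0)) = Add(Rational(-3, 7), 0) = Rational(-3, 7))
Function('B')(j) = Add(2, Mul(-1, j))
Function('E')(R, p) = Add(3, Mul(-1, p)) (Function('E')(R, p) = Mul(Add(-3, p), -1) = Add(3, Mul(-1, p)))
Function('Z')(K) = Add(Rational(4, 5), Mul(Rational(-1, 5), Pow(Add(-2, Mul(2, K)), 2))) (Function('Z')(K) = Add(Rational(4, 5), Mul(Rational(-1, 5), Pow(Add(Add(-2, K), K), 2))) = Add(Rational(4, 5), Mul(Rational(-1, 5), Pow(Add(-2, Mul(2, K)), 2))))
Add(Add(Function('q')(-89, Function('U')(9)), Mul(-1, Function('B')(-125))), Function('Z')(Function('E')(-1, -5))) = Add(Add(Rational(-3, 7), Mul(-1, Add(2, Mul(-1, -125)))), Mul(Rational(4, 5), Add(3, Mul(-1, -5)), Add(2, Mul(-1, Add(3, Mul(-1, -5)))))) = Add(Add(Rational(-3, 7), Mul(-1, Add(2, 125))), Mul(Rational(4, 5), Add(3, 5), Add(2, Mul(-1, Add(3, 5))))) = Add(Add(Rational(-3, 7), Mul(-1, 127)), Mul(Rational(4, 5), 8, Add(2, Mul(-1, 8)))) = Add(Add(Rational(-3, 7), -127), Mul(Rational(4, 5), 8, Add(2, -8))) = Add(Rational(-892, 7), Mul(Rational(4, 5), 8, -6)) = Add(Rational(-892, 7), Rational(-192, 5)) = Rational(-5804, 35)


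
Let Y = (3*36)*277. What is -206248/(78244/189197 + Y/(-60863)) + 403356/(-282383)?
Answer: 83831198138396925193/31692298726630 ≈ 2.6452e+6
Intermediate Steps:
Y = 29916 (Y = 108*277 = 29916)
-206248/(78244/189197 + Y/(-60863)) + 403356/(-282383) = -206248/(78244/189197 + 29916/(-60863)) + 403356/(-282383) = -206248/(78244*(1/189197) + 29916*(-1/60863)) + 403356*(-1/282383) = -206248/(78244/189197 - 29916/60863) - 403356/282383 = -206248/(-897852880/11515097011) - 403356/282383 = -206248*(-11515097011/897852880) - 403356/282383 = 296870716040591/112231610 - 403356/282383 = 83831198138396925193/31692298726630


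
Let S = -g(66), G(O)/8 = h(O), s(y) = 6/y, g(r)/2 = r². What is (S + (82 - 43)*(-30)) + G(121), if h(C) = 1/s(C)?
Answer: -29162/3 ≈ -9720.7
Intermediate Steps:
g(r) = 2*r²
h(C) = C/6 (h(C) = 1/(6/C) = C/6)
G(O) = 4*O/3 (G(O) = 8*(O/6) = 4*O/3)
S = -8712 (S = -2*66² = -2*4356 = -1*8712 = -8712)
(S + (82 - 43)*(-30)) + G(121) = (-8712 + (82 - 43)*(-30)) + (4/3)*121 = (-8712 + 39*(-30)) + 484/3 = (-8712 - 1170) + 484/3 = -9882 + 484/3 = -29162/3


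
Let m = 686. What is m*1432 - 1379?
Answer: 980973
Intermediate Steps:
m*1432 - 1379 = 686*1432 - 1379 = 982352 - 1379 = 980973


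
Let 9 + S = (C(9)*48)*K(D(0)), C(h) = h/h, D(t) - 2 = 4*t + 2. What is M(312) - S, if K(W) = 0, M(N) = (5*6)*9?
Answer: 279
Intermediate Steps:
D(t) = 4 + 4*t (D(t) = 2 + (4*t + 2) = 2 + (2 + 4*t) = 4 + 4*t)
C(h) = 1
M(N) = 270 (M(N) = 30*9 = 270)
S = -9 (S = -9 + (1*48)*0 = -9 + 48*0 = -9 + 0 = -9)
M(312) - S = 270 - 1*(-9) = 270 + 9 = 279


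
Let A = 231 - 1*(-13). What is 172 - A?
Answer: -72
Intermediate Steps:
A = 244 (A = 231 + 13 = 244)
172 - A = 172 - 1*244 = 172 - 244 = -72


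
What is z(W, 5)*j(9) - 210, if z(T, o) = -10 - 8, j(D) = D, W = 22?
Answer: -372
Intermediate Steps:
z(T, o) = -18
z(W, 5)*j(9) - 210 = -18*9 - 210 = -162 - 210 = -372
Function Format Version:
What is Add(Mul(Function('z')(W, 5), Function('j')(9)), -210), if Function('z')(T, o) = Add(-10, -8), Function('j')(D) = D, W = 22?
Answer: -372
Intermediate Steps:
Function('z')(T, o) = -18
Add(Mul(Function('z')(W, 5), Function('j')(9)), -210) = Add(Mul(-18, 9), -210) = Add(-162, -210) = -372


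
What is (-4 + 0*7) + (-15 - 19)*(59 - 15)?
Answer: -1500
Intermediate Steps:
(-4 + 0*7) + (-15 - 19)*(59 - 15) = (-4 + 0) - 34*44 = -4 - 1496 = -1500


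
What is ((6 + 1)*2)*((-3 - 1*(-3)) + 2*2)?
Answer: 56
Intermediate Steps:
((6 + 1)*2)*((-3 - 1*(-3)) + 2*2) = (7*2)*((-3 + 3) + 4) = 14*(0 + 4) = 14*4 = 56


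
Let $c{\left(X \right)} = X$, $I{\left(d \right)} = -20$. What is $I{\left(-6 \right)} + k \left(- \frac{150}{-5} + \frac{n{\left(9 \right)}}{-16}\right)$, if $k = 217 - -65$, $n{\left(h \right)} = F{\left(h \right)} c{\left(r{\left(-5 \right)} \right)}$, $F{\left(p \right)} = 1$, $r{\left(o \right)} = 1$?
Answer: $\frac{67379}{8} \approx 8422.4$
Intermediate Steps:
$n{\left(h \right)} = 1$ ($n{\left(h \right)} = 1 \cdot 1 = 1$)
$k = 282$ ($k = 217 + 65 = 282$)
$I{\left(-6 \right)} + k \left(- \frac{150}{-5} + \frac{n{\left(9 \right)}}{-16}\right) = -20 + 282 \left(- \frac{150}{-5} + 1 \frac{1}{-16}\right) = -20 + 282 \left(\left(-150\right) \left(- \frac{1}{5}\right) + 1 \left(- \frac{1}{16}\right)\right) = -20 + 282 \left(30 - \frac{1}{16}\right) = -20 + 282 \cdot \frac{479}{16} = -20 + \frac{67539}{8} = \frac{67379}{8}$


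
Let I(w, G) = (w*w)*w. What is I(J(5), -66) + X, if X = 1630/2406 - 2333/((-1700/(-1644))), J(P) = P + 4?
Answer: -780446339/511275 ≈ -1526.5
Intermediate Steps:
J(P) = 4 + P
I(w, G) = w**3 (I(w, G) = w**2*w = w**3)
X = -1153165814/511275 (X = 1630*(1/2406) - 2333/((-1700*(-1/1644))) = 815/1203 - 2333/425/411 = 815/1203 - 2333*411/425 = 815/1203 - 958863/425 = -1153165814/511275 ≈ -2255.5)
I(J(5), -66) + X = (4 + 5)**3 - 1153165814/511275 = 9**3 - 1153165814/511275 = 729 - 1153165814/511275 = -780446339/511275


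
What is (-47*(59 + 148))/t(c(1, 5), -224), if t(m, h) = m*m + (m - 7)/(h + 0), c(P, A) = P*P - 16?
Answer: -1089648/25211 ≈ -43.221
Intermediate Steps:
c(P, A) = -16 + P² (c(P, A) = P² - 16 = -16 + P²)
t(m, h) = m² + (-7 + m)/h
(-47*(59 + 148))/t(c(1, 5), -224) = (-47*(59 + 148))/(((-7 + (-16 + 1²) - 224*(-16 + 1²)²)/(-224))) = (-47*207)/((-(-7 + (-16 + 1) - 224*(-16 + 1)²)/224)) = -9729*(-224/(-7 - 15 - 224*(-15)²)) = -9729*(-224/(-7 - 15 - 224*225)) = -9729*(-224/(-7 - 15 - 50400)) = -9729/((-1/224*(-50422))) = -9729/25211/112 = -9729*112/25211 = -1089648/25211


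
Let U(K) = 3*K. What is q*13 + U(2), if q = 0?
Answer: 6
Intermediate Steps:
q*13 + U(2) = 0*13 + 3*2 = 0 + 6 = 6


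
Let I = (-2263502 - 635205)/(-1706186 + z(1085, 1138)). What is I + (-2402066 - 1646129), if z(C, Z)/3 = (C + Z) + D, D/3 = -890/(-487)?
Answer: -3350514582311646/827656769 ≈ -4.0482e+6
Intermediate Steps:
D = 2670/487 (D = 3*(-890/(-487)) = 3*(-890*(-1/487)) = 3*(890/487) = 2670/487 ≈ 5.4825)
z(C, Z) = 8010/487 + 3*C + 3*Z (z(C, Z) = 3*((C + Z) + 2670/487) = 3*(2670/487 + C + Z) = 8010/487 + 3*C + 3*Z)
I = 1411670309/827656769 (I = (-2263502 - 635205)/(-1706186 + (8010/487 + 3*1085 + 3*1138)) = -2898707/(-1706186 + (8010/487 + 3255 + 3414)) = -2898707/(-1706186 + 3255813/487) = -2898707/(-827656769/487) = -2898707*(-487/827656769) = 1411670309/827656769 ≈ 1.7056)
I + (-2402066 - 1646129) = 1411670309/827656769 + (-2402066 - 1646129) = 1411670309/827656769 - 4048195 = -3350514582311646/827656769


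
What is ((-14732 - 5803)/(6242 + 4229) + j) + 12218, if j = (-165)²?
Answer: 11161814/283 ≈ 39441.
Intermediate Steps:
j = 27225
((-14732 - 5803)/(6242 + 4229) + j) + 12218 = ((-14732 - 5803)/(6242 + 4229) + 27225) + 12218 = (-20535/10471 + 27225) + 12218 = (-20535*1/10471 + 27225) + 12218 = (-555/283 + 27225) + 12218 = 7704120/283 + 12218 = 11161814/283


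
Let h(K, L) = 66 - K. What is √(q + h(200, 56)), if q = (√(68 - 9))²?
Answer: 5*I*√3 ≈ 8.6602*I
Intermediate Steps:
q = 59 (q = (√59)² = 59)
√(q + h(200, 56)) = √(59 + (66 - 1*200)) = √(59 + (66 - 200)) = √(59 - 134) = √(-75) = 5*I*√3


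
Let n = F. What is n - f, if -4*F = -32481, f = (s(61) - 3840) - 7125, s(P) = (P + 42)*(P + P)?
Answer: 26077/4 ≈ 6519.3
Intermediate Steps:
s(P) = 2*P*(42 + P) (s(P) = (42 + P)*(2*P) = 2*P*(42 + P))
f = 1601 (f = (2*61*(42 + 61) - 3840) - 7125 = (2*61*103 - 3840) - 7125 = (12566 - 3840) - 7125 = 8726 - 7125 = 1601)
F = 32481/4 (F = -¼*(-32481) = 32481/4 ≈ 8120.3)
n = 32481/4 ≈ 8120.3
n - f = 32481/4 - 1*1601 = 32481/4 - 1601 = 26077/4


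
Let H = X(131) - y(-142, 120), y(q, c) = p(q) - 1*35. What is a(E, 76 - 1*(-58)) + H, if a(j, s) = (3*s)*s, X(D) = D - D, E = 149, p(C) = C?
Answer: 54045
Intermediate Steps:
y(q, c) = -35 + q (y(q, c) = q - 1*35 = q - 35 = -35 + q)
X(D) = 0
a(j, s) = 3*s²
H = 177 (H = 0 - (-35 - 142) = 0 - 1*(-177) = 0 + 177 = 177)
a(E, 76 - 1*(-58)) + H = 3*(76 - 1*(-58))² + 177 = 3*(76 + 58)² + 177 = 3*134² + 177 = 3*17956 + 177 = 53868 + 177 = 54045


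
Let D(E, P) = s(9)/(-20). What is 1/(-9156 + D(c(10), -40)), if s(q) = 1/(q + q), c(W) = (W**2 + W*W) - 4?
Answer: -360/3296161 ≈ -0.00010922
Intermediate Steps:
c(W) = -4 + 2*W**2 (c(W) = (W**2 + W**2) - 4 = 2*W**2 - 4 = -4 + 2*W**2)
s(q) = 1/(2*q)
D(E, P) = -1/360 (D(E, P) = ((1/2)/9)/(-20) = ((1/2)*(1/9))*(-1/20) = (1/18)*(-1/20) = -1/360)
1/(-9156 + D(c(10), -40)) = 1/(-9156 - 1/360) = 1/(-3296161/360) = -360/3296161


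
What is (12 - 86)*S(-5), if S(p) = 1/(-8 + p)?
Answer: 74/13 ≈ 5.6923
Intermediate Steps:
(12 - 86)*S(-5) = (12 - 86)/(-8 - 5) = -74/(-13) = -74*(-1/13) = 74/13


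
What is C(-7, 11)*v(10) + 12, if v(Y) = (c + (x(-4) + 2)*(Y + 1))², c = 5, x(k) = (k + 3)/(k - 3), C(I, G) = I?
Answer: -39916/7 ≈ -5702.3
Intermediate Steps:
x(k) = (3 + k)/(-3 + k)
v(Y) = (50/7 + 15*Y/7)² (v(Y) = (5 + ((3 - 4)/(-3 - 4) + 2)*(Y + 1))² = (5 + (-1/(-7) + 2)*(1 + Y))² = (5 + (-⅐*(-1) + 2)*(1 + Y))² = (5 + (⅐ + 2)*(1 + Y))² = (5 + 15*(1 + Y)/7)² = (5 + (15/7 + 15*Y/7))² = (50/7 + 15*Y/7)²)
C(-7, 11)*v(10) + 12 = -25*(10 + 3*10)²/7 + 12 = -25*(10 + 30)²/7 + 12 = -25*40²/7 + 12 = -25*1600/7 + 12 = -7*40000/49 + 12 = -40000/7 + 12 = -39916/7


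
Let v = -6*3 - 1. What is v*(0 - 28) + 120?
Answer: 652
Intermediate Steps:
v = -19 (v = -18 - 1 = -19)
v*(0 - 28) + 120 = -19*(0 - 28) + 120 = -19*(-28) + 120 = 532 + 120 = 652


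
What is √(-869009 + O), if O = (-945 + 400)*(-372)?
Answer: I*√666269 ≈ 816.25*I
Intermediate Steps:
O = 202740 (O = -545*(-372) = 202740)
√(-869009 + O) = √(-869009 + 202740) = √(-666269) = I*√666269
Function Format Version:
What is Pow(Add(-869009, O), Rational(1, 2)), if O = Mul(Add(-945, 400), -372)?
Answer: Mul(I, Pow(666269, Rational(1, 2))) ≈ Mul(816.25, I)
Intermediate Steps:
O = 202740 (O = Mul(-545, -372) = 202740)
Pow(Add(-869009, O), Rational(1, 2)) = Pow(Add(-869009, 202740), Rational(1, 2)) = Pow(-666269, Rational(1, 2)) = Mul(I, Pow(666269, Rational(1, 2)))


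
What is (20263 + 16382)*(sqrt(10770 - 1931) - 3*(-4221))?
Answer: 464035635 + 36645*sqrt(8839) ≈ 4.6748e+8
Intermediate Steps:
(20263 + 16382)*(sqrt(10770 - 1931) - 3*(-4221)) = 36645*(sqrt(8839) + 12663) = 36645*(12663 + sqrt(8839)) = 464035635 + 36645*sqrt(8839)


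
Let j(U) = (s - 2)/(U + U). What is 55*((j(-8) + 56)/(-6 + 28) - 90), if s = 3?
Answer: -153925/32 ≈ -4810.2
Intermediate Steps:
j(U) = 1/(2*U) (j(U) = (3 - 2)/(U + U) = 1/(2*U))
55*((j(-8) + 56)/(-6 + 28) - 90) = 55*(((½)/(-8) + 56)/(-6 + 28) - 90) = 55*(((½)*(-⅛) + 56)/22 - 90) = 55*((-1/16 + 56)*(1/22) - 90) = 55*((895/16)*(1/22) - 90) = 55*(895/352 - 90) = 55*(-30785/352) = -153925/32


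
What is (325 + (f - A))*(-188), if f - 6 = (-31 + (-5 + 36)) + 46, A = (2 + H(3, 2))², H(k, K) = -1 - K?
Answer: -70688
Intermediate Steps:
A = 1 (A = (2 + (-1 - 1*2))² = (2 + (-1 - 2))² = (2 - 3)² = (-1)² = 1)
f = 52 (f = 6 + ((-31 + (-5 + 36)) + 46) = 6 + ((-31 + 31) + 46) = 6 + (0 + 46) = 6 + 46 = 52)
(325 + (f - A))*(-188) = (325 + (52 - 1*1))*(-188) = (325 + (52 - 1))*(-188) = (325 + 51)*(-188) = 376*(-188) = -70688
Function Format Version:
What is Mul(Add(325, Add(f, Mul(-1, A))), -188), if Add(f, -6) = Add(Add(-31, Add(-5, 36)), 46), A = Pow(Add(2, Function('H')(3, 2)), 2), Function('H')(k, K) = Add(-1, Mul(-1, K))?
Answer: -70688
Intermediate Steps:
A = 1 (A = Pow(Add(2, Add(-1, Mul(-1, 2))), 2) = Pow(Add(2, Add(-1, -2)), 2) = Pow(Add(2, -3), 2) = Pow(-1, 2) = 1)
f = 52 (f = Add(6, Add(Add(-31, Add(-5, 36)), 46)) = Add(6, Add(Add(-31, 31), 46)) = Add(6, Add(0, 46)) = Add(6, 46) = 52)
Mul(Add(325, Add(f, Mul(-1, A))), -188) = Mul(Add(325, Add(52, Mul(-1, 1))), -188) = Mul(Add(325, Add(52, -1)), -188) = Mul(Add(325, 51), -188) = Mul(376, -188) = -70688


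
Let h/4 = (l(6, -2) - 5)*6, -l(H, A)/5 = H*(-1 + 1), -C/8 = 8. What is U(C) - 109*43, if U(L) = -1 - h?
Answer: -4568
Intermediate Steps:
C = -64 (C = -8*8 = -64)
l(H, A) = 0 (l(H, A) = -5*H*(-1 + 1) = -5*H*0 = -5*0 = 0)
h = -120 (h = 4*((0 - 5)*6) = 4*(-5*6) = 4*(-30) = -120)
U(L) = 119 (U(L) = -1 - 1*(-120) = -1 + 120 = 119)
U(C) - 109*43 = 119 - 109*43 = 119 - 4687 = -4568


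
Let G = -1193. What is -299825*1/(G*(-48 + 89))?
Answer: 299825/48913 ≈ 6.1298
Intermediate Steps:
-299825*1/(G*(-48 + 89)) = -299825*(-1/(1193*(-48 + 89))) = -299825/(41*(-1193)) = -299825/(-48913) = -299825*(-1/48913) = 299825/48913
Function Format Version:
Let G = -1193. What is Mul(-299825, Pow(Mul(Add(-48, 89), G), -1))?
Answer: Rational(299825, 48913) ≈ 6.1298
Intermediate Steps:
Mul(-299825, Pow(Mul(Add(-48, 89), G), -1)) = Mul(-299825, Pow(Mul(Add(-48, 89), -1193), -1)) = Mul(-299825, Pow(Mul(41, -1193), -1)) = Mul(-299825, Pow(-48913, -1)) = Mul(-299825, Rational(-1, 48913)) = Rational(299825, 48913)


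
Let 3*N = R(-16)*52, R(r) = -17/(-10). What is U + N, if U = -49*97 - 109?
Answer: -72488/15 ≈ -4832.5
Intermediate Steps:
R(r) = 17/10 (R(r) = -17*(-⅒) = 17/10)
U = -4862 (U = -4753 - 109 = -4862)
N = 442/15 (N = ((17/10)*52)/3 = (⅓)*(442/5) = 442/15 ≈ 29.467)
U + N = -4862 + 442/15 = -72488/15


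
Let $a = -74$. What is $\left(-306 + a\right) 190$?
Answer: $-72200$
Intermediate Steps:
$\left(-306 + a\right) 190 = \left(-306 - 74\right) 190 = \left(-380\right) 190 = -72200$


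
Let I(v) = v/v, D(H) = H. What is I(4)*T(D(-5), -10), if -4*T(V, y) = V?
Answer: 5/4 ≈ 1.2500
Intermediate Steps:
T(V, y) = -V/4
I(v) = 1
I(4)*T(D(-5), -10) = 1*(-¼*(-5)) = 1*(5/4) = 5/4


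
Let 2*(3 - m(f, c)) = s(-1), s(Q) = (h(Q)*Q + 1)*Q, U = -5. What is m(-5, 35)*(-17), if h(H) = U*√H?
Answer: -119/2 - 85*I/2 ≈ -59.5 - 42.5*I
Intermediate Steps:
h(H) = -5*√H
s(Q) = Q*(1 - 5*Q^(3/2)) (s(Q) = ((-5*√Q)*Q + 1)*Q = (-5*Q^(3/2) + 1)*Q = (1 - 5*Q^(3/2))*Q = Q*(1 - 5*Q^(3/2)))
m(f, c) = 7/2 + 5*I/2 (m(f, c) = 3 - (-1 - 5*I)/2 = 3 + (½ + 5*I/2) = 7/2 + 5*I/2)
m(-5, 35)*(-17) = (7/2 + 5*I/2)*(-17) = -119/2 - 85*I/2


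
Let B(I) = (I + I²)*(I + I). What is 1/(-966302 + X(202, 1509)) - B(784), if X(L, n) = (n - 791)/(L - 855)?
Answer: -608917326139566733/630995924 ≈ -9.6501e+8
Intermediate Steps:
B(I) = 2*I*(I + I²) (B(I) = (I + I²)*(2*I) = 2*I*(I + I²))
X(L, n) = (-791 + n)/(-855 + L)
1/(-966302 + X(202, 1509)) - B(784) = 1/(-966302 + (-791 + 1509)/(-855 + 202)) - 2*784²*(1 + 784) = 1/(-966302 + 718/(-653)) - 2*614656*785 = 1/(-966302 - 1/653*718) - 1*965009920 = 1/(-966302 - 718/653) - 965009920 = 1/(-630995924/653) - 965009920 = -653/630995924 - 965009920 = -608917326139566733/630995924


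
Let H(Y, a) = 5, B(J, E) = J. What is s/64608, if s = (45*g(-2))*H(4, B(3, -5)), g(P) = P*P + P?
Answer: 75/10768 ≈ 0.0069651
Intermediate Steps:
g(P) = P + P² (g(P) = P² + P = P + P²)
s = 450 (s = (45*(-2*(1 - 2)))*5 = (45*(-2*(-1)))*5 = (45*2)*5 = 90*5 = 450)
s/64608 = 450/64608 = 450*(1/64608) = 75/10768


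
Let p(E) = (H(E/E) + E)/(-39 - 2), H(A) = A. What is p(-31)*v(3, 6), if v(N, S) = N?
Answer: 90/41 ≈ 2.1951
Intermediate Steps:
p(E) = -1/41 - E/41 (p(E) = (E/E + E)/(-39 - 2) = (1 + E)/(-41) = (1 + E)*(-1/41) = -1/41 - E/41)
p(-31)*v(3, 6) = (-1/41 - 1/41*(-31))*3 = (-1/41 + 31/41)*3 = (30/41)*3 = 90/41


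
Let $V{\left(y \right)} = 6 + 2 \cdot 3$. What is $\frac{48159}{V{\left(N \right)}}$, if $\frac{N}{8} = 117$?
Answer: $\frac{16053}{4} \approx 4013.3$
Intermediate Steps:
$N = 936$ ($N = 8 \cdot 117 = 936$)
$V{\left(y \right)} = 12$ ($V{\left(y \right)} = 6 + 6 = 12$)
$\frac{48159}{V{\left(N \right)}} = \frac{48159}{12} = 48159 \cdot \frac{1}{12} = \frac{16053}{4}$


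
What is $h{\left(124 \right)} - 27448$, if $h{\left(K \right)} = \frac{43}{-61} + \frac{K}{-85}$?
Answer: $- \frac{142329099}{5185} \approx -27450.0$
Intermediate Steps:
$h{\left(K \right)} = - \frac{43}{61} - \frac{K}{85}$ ($h{\left(K \right)} = 43 \left(- \frac{1}{61}\right) + K \left(- \frac{1}{85}\right) = - \frac{43}{61} - \frac{K}{85}$)
$h{\left(124 \right)} - 27448 = \left(- \frac{43}{61} - \frac{124}{85}\right) - 27448 = - \frac{11219}{5185} - 27448 = - \frac{142329099}{5185}$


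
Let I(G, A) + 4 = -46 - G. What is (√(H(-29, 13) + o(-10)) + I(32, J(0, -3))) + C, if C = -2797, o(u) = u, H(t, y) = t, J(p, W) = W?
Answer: -2879 + I*√39 ≈ -2879.0 + 6.245*I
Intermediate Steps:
I(G, A) = -50 - G (I(G, A) = -4 + (-46 - G) = -50 - G)
(√(H(-29, 13) + o(-10)) + I(32, J(0, -3))) + C = (√(-29 - 10) + (-50 - 1*32)) - 2797 = (√(-39) + (-50 - 32)) - 2797 = (I*√39 - 82) - 2797 = (-82 + I*√39) - 2797 = -2879 + I*√39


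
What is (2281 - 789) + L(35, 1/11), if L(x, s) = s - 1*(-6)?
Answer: 16479/11 ≈ 1498.1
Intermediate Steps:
L(x, s) = 6 + s (L(x, s) = s + 6 = 6 + s)
(2281 - 789) + L(35, 1/11) = (2281 - 789) + (6 + 1/11) = 1492 + (6 + 1/11) = 1492 + 67/11 = 16479/11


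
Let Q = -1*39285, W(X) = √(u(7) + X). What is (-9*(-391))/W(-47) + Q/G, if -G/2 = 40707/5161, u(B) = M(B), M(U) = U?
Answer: 22527765/9046 - 3519*I*√10/20 ≈ 2490.4 - 556.4*I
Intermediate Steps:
u(B) = B
G = -81414/5161 ≈ -15.775
W(X) = √(7 + X)
Q = -39285
(-9*(-391))/W(-47) + Q/G = (-9*(-391))/(√(7 - 47)) - 39285/(-81414/5161) = 3519/(√(-40)) - 39285*(-5161/81414) = 3519/((2*I*√10)) + 22527765/9046 = 3519*(-I*√10/20) + 22527765/9046 = -3519*I*√10/20 + 22527765/9046 = 22527765/9046 - 3519*I*√10/20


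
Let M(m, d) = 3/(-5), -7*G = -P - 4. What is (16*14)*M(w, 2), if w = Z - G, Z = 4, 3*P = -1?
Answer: -672/5 ≈ -134.40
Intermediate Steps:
P = -⅓ (P = (⅓)*(-1) = -⅓ ≈ -0.33333)
G = 11/21 (G = -(-1*(-⅓) - 4)/7 = -(⅓ - 4)/7 = -⅐*(-11/3) = 11/21 ≈ 0.52381)
w = 73/21 (w = 4 - 1*11/21 = 4 - 11/21 = 73/21 ≈ 3.4762)
M(m, d) = -⅗ (M(m, d) = 3*(-⅕) = -⅗)
(16*14)*M(w, 2) = (16*14)*(-⅗) = 224*(-⅗) = -672/5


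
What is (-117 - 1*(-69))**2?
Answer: 2304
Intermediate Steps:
(-117 - 1*(-69))**2 = (-117 + 69)**2 = (-48)**2 = 2304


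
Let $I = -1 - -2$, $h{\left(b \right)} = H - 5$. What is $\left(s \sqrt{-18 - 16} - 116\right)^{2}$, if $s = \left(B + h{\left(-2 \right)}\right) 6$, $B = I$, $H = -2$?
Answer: $-30608 + 8352 i \sqrt{34} \approx -30608.0 + 48700.0 i$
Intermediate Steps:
$h{\left(b \right)} = -7$ ($h{\left(b \right)} = -2 - 5 = -7$)
$I = 1$ ($I = -1 + 2 = 1$)
$B = 1$
$s = -36$ ($s = \left(1 - 7\right) 6 = \left(-6\right) 6 = -36$)
$\left(s \sqrt{-18 - 16} - 116\right)^{2} = \left(- 36 \sqrt{-18 - 16} - 116\right)^{2} = \left(- 36 \sqrt{-34} - 116\right)^{2} = \left(- 36 i \sqrt{34} - 116\right)^{2} = \left(-116 - 36 i \sqrt{34}\right)^{2}$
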